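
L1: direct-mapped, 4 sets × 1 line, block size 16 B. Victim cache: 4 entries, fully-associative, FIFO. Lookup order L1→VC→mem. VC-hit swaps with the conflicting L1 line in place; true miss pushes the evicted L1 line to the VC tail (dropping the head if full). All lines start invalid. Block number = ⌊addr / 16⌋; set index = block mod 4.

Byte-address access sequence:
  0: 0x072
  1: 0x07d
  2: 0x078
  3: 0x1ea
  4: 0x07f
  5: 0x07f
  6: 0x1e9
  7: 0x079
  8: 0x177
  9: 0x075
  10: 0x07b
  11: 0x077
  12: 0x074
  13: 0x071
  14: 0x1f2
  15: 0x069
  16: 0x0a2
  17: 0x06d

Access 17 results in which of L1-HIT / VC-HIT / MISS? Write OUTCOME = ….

#0 0x72→b7/s3 MISS; vc=[]
#1 0x7d→b7/s3 L1-HIT; vc=[]
#2 0x78→b7/s3 L1-HIT; vc=[]
#3 0x1ea→b30/s2 MISS; vc=[]
#4 0x7f→b7/s3 L1-HIT; vc=[]
#5 0x7f→b7/s3 L1-HIT; vc=[]
#6 0x1e9→b30/s2 L1-HIT; vc=[]
#7 0x79→b7/s3 L1-HIT; vc=[]
#8 0x177→b23/s3 MISS; vc=[7]
#9 0x75→b7/s3 VC-HIT; vc=[23]
#10 0x7b→b7/s3 L1-HIT; vc=[23]
#11 0x77→b7/s3 L1-HIT; vc=[23]
#12 0x74→b7/s3 L1-HIT; vc=[23]
#13 0x71→b7/s3 L1-HIT; vc=[23]
#14 0x1f2→b31/s3 MISS; vc=[23,7]
#15 0x69→b6/s2 MISS; vc=[23,7,30]
#16 0xa2→b10/s2 MISS; vc=[23,7,30,6]
#17 0x6d→b6/s2 VC-HIT; vc=[23,7,30,10]

OUTCOME = VC-HIT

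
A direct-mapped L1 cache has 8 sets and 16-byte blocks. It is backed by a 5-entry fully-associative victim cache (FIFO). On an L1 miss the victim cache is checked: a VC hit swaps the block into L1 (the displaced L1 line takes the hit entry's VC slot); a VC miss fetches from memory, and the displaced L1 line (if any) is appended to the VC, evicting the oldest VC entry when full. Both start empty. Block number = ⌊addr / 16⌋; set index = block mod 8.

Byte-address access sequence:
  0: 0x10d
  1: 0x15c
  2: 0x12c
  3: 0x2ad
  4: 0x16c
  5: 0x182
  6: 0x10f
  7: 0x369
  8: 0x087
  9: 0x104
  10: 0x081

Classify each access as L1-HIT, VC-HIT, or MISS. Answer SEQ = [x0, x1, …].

#0 0x10d→b16/s0 MISS; vc=[]
#1 0x15c→b21/s5 MISS; vc=[]
#2 0x12c→b18/s2 MISS; vc=[]
#3 0x2ad→b42/s2 MISS; vc=[18]
#4 0x16c→b22/s6 MISS; vc=[18]
#5 0x182→b24/s0 MISS; vc=[18,16]
#6 0x10f→b16/s0 VC-HIT; vc=[18,24]
#7 0x369→b54/s6 MISS; vc=[18,24,22]
#8 0x87→b8/s0 MISS; vc=[18,24,22,16]
#9 0x104→b16/s0 VC-HIT; vc=[18,24,22,8]
#10 0x81→b8/s0 VC-HIT; vc=[18,24,22,16]

SEQ = [MISS, MISS, MISS, MISS, MISS, MISS, VC-HIT, MISS, MISS, VC-HIT, VC-HIT]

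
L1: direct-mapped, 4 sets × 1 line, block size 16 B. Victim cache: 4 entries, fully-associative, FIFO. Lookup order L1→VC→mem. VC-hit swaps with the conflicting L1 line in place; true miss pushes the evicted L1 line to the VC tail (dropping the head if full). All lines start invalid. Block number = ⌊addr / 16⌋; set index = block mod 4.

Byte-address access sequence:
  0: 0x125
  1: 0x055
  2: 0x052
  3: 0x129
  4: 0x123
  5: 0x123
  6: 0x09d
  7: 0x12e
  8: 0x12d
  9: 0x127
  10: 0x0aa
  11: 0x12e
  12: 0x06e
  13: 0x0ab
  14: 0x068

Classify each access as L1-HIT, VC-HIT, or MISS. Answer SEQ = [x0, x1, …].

  [0] addr=0x125 blk=18 s=2: MISS | VC []
  [1] addr=0x55 blk=5 s=1: MISS | VC []
  [2] addr=0x52 blk=5 s=1: L1-HIT | VC []
  [3] addr=0x129 blk=18 s=2: L1-HIT | VC []
  [4] addr=0x123 blk=18 s=2: L1-HIT | VC []
  [5] addr=0x123 blk=18 s=2: L1-HIT | VC []
  [6] addr=0x9d blk=9 s=1: MISS | VC [5]
  [7] addr=0x12e blk=18 s=2: L1-HIT | VC [5]
  [8] addr=0x12d blk=18 s=2: L1-HIT | VC [5]
  [9] addr=0x127 blk=18 s=2: L1-HIT | VC [5]
  [10] addr=0xaa blk=10 s=2: MISS | VC [5, 18]
  [11] addr=0x12e blk=18 s=2: VC-HIT | VC [5, 10]
  [12] addr=0x6e blk=6 s=2: MISS | VC [5, 10, 18]
  [13] addr=0xab blk=10 s=2: VC-HIT | VC [5, 6, 18]
  [14] addr=0x68 blk=6 s=2: VC-HIT | VC [5, 10, 18]

SEQ = [MISS, MISS, L1-HIT, L1-HIT, L1-HIT, L1-HIT, MISS, L1-HIT, L1-HIT, L1-HIT, MISS, VC-HIT, MISS, VC-HIT, VC-HIT]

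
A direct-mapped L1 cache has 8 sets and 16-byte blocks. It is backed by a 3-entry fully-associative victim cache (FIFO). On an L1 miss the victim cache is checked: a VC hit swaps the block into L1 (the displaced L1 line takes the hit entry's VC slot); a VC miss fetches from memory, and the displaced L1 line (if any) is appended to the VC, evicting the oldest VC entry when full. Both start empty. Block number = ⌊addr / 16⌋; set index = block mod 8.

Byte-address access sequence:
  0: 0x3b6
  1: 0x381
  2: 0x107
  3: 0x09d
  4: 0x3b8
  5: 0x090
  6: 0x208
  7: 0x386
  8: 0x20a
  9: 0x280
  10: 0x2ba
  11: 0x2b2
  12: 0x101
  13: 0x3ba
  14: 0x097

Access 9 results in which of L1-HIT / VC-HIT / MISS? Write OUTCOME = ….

OUTCOME = MISS

0: 0x3b6 (blk 59, set 3) → MISS  vc=[]
1: 0x381 (blk 56, set 0) → MISS  vc=[]
2: 0x107 (blk 16, set 0) → MISS  vc=[56]
3: 0x9d (blk 9, set 1) → MISS  vc=[56]
4: 0x3b8 (blk 59, set 3) → L1-HIT  vc=[56]
5: 0x90 (blk 9, set 1) → L1-HIT  vc=[56]
6: 0x208 (blk 32, set 0) → MISS  vc=[56, 16]
7: 0x386 (blk 56, set 0) → VC-HIT  vc=[32, 16]
8: 0x20a (blk 32, set 0) → VC-HIT  vc=[56, 16]
9: 0x280 (blk 40, set 0) → MISS  vc=[56, 16, 32]
10: 0x2ba (blk 43, set 3) → MISS  vc=[16, 32, 59]
11: 0x2b2 (blk 43, set 3) → L1-HIT  vc=[16, 32, 59]
12: 0x101 (blk 16, set 0) → VC-HIT  vc=[40, 32, 59]
13: 0x3ba (blk 59, set 3) → VC-HIT  vc=[40, 32, 43]
14: 0x97 (blk 9, set 1) → L1-HIT  vc=[40, 32, 43]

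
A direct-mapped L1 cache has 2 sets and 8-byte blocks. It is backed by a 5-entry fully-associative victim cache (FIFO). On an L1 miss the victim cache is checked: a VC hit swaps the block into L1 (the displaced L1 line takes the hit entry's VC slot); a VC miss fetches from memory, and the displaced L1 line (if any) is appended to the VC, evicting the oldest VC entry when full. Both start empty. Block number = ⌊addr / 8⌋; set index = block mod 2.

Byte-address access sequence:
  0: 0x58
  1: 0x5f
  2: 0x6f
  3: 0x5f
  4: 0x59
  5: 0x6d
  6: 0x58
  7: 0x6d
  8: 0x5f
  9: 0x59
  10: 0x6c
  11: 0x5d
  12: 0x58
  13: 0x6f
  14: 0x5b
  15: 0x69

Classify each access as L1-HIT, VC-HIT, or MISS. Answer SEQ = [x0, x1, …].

  [0] addr=0x58 blk=11 s=1: MISS | VC []
  [1] addr=0x5f blk=11 s=1: L1-HIT | VC []
  [2] addr=0x6f blk=13 s=1: MISS | VC [11]
  [3] addr=0x5f blk=11 s=1: VC-HIT | VC [13]
  [4] addr=0x59 blk=11 s=1: L1-HIT | VC [13]
  [5] addr=0x6d blk=13 s=1: VC-HIT | VC [11]
  [6] addr=0x58 blk=11 s=1: VC-HIT | VC [13]
  [7] addr=0x6d blk=13 s=1: VC-HIT | VC [11]
  [8] addr=0x5f blk=11 s=1: VC-HIT | VC [13]
  [9] addr=0x59 blk=11 s=1: L1-HIT | VC [13]
  [10] addr=0x6c blk=13 s=1: VC-HIT | VC [11]
  [11] addr=0x5d blk=11 s=1: VC-HIT | VC [13]
  [12] addr=0x58 blk=11 s=1: L1-HIT | VC [13]
  [13] addr=0x6f blk=13 s=1: VC-HIT | VC [11]
  [14] addr=0x5b blk=11 s=1: VC-HIT | VC [13]
  [15] addr=0x69 blk=13 s=1: VC-HIT | VC [11]

SEQ = [MISS, L1-HIT, MISS, VC-HIT, L1-HIT, VC-HIT, VC-HIT, VC-HIT, VC-HIT, L1-HIT, VC-HIT, VC-HIT, L1-HIT, VC-HIT, VC-HIT, VC-HIT]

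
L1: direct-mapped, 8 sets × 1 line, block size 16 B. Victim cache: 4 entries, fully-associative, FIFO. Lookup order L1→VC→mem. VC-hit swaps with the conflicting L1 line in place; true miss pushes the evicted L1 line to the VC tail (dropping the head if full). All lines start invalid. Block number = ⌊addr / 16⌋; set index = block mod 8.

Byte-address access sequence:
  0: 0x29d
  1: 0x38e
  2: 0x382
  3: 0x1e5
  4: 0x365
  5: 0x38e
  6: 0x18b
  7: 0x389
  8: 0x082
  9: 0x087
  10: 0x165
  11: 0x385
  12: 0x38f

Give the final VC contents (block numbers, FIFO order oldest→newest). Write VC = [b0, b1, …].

VC = [30, 24, 8, 54]

#0 0x29d→b41/s1 MISS; vc=[]
#1 0x38e→b56/s0 MISS; vc=[]
#2 0x382→b56/s0 L1-HIT; vc=[]
#3 0x1e5→b30/s6 MISS; vc=[]
#4 0x365→b54/s6 MISS; vc=[30]
#5 0x38e→b56/s0 L1-HIT; vc=[30]
#6 0x18b→b24/s0 MISS; vc=[30,56]
#7 0x389→b56/s0 VC-HIT; vc=[30,24]
#8 0x82→b8/s0 MISS; vc=[30,24,56]
#9 0x87→b8/s0 L1-HIT; vc=[30,24,56]
#10 0x165→b22/s6 MISS; vc=[30,24,56,54]
#11 0x385→b56/s0 VC-HIT; vc=[30,24,8,54]
#12 0x38f→b56/s0 L1-HIT; vc=[30,24,8,54]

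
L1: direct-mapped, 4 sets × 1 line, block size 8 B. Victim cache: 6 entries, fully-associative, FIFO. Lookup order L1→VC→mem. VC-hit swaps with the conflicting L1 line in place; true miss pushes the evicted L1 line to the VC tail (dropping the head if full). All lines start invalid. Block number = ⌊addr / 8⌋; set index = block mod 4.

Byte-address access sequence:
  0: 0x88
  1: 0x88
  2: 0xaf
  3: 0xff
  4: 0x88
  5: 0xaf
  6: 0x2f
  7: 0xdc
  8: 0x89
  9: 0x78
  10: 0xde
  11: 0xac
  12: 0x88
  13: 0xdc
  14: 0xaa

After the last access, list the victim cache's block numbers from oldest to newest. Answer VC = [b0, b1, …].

VC = [5, 17, 31, 15]

  [0] addr=0x88 blk=17 s=1: MISS | VC []
  [1] addr=0x88 blk=17 s=1: L1-HIT | VC []
  [2] addr=0xaf blk=21 s=1: MISS | VC [17]
  [3] addr=0xff blk=31 s=3: MISS | VC [17]
  [4] addr=0x88 blk=17 s=1: VC-HIT | VC [21]
  [5] addr=0xaf blk=21 s=1: VC-HIT | VC [17]
  [6] addr=0x2f blk=5 s=1: MISS | VC [17, 21]
  [7] addr=0xdc blk=27 s=3: MISS | VC [17, 21, 31]
  [8] addr=0x89 blk=17 s=1: VC-HIT | VC [5, 21, 31]
  [9] addr=0x78 blk=15 s=3: MISS | VC [5, 21, 31, 27]
  [10] addr=0xde blk=27 s=3: VC-HIT | VC [5, 21, 31, 15]
  [11] addr=0xac blk=21 s=1: VC-HIT | VC [5, 17, 31, 15]
  [12] addr=0x88 blk=17 s=1: VC-HIT | VC [5, 21, 31, 15]
  [13] addr=0xdc blk=27 s=3: L1-HIT | VC [5, 21, 31, 15]
  [14] addr=0xaa blk=21 s=1: VC-HIT | VC [5, 17, 31, 15]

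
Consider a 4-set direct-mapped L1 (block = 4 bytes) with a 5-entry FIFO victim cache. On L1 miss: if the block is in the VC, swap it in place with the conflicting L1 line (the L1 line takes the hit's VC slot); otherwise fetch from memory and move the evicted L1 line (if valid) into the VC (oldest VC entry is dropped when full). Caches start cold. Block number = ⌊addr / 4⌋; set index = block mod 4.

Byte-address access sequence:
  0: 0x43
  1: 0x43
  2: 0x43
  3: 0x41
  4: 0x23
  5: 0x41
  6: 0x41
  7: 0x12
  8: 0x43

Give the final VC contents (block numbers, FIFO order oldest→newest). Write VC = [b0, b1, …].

VC = [8, 4]

  [0] addr=0x43 blk=16 s=0: MISS | VC []
  [1] addr=0x43 blk=16 s=0: L1-HIT | VC []
  [2] addr=0x43 blk=16 s=0: L1-HIT | VC []
  [3] addr=0x41 blk=16 s=0: L1-HIT | VC []
  [4] addr=0x23 blk=8 s=0: MISS | VC [16]
  [5] addr=0x41 blk=16 s=0: VC-HIT | VC [8]
  [6] addr=0x41 blk=16 s=0: L1-HIT | VC [8]
  [7] addr=0x12 blk=4 s=0: MISS | VC [8, 16]
  [8] addr=0x43 blk=16 s=0: VC-HIT | VC [8, 4]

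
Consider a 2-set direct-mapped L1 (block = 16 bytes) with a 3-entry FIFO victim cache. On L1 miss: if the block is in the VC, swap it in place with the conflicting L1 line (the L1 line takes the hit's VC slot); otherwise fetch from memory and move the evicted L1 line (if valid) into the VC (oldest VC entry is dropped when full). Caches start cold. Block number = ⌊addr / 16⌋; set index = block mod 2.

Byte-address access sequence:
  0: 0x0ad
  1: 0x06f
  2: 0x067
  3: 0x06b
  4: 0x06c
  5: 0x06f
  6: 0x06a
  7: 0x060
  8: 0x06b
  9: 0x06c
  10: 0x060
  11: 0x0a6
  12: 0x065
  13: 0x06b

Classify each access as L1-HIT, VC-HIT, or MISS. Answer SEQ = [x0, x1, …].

SEQ = [MISS, MISS, L1-HIT, L1-HIT, L1-HIT, L1-HIT, L1-HIT, L1-HIT, L1-HIT, L1-HIT, L1-HIT, VC-HIT, VC-HIT, L1-HIT]

0: 0xad (blk 10, set 0) → MISS  vc=[]
1: 0x6f (blk 6, set 0) → MISS  vc=[10]
2: 0x67 (blk 6, set 0) → L1-HIT  vc=[10]
3: 0x6b (blk 6, set 0) → L1-HIT  vc=[10]
4: 0x6c (blk 6, set 0) → L1-HIT  vc=[10]
5: 0x6f (blk 6, set 0) → L1-HIT  vc=[10]
6: 0x6a (blk 6, set 0) → L1-HIT  vc=[10]
7: 0x60 (blk 6, set 0) → L1-HIT  vc=[10]
8: 0x6b (blk 6, set 0) → L1-HIT  vc=[10]
9: 0x6c (blk 6, set 0) → L1-HIT  vc=[10]
10: 0x60 (blk 6, set 0) → L1-HIT  vc=[10]
11: 0xa6 (blk 10, set 0) → VC-HIT  vc=[6]
12: 0x65 (blk 6, set 0) → VC-HIT  vc=[10]
13: 0x6b (blk 6, set 0) → L1-HIT  vc=[10]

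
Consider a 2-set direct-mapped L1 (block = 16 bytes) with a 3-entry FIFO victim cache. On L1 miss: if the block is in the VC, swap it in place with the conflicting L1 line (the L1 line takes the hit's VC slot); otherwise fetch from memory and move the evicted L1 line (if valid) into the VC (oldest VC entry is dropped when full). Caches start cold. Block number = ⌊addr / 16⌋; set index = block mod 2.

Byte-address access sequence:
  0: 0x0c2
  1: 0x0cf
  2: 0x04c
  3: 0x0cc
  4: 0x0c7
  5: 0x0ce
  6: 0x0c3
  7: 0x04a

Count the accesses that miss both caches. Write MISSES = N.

0: 0xc2 (blk 12, set 0) → MISS  vc=[]
1: 0xcf (blk 12, set 0) → L1-HIT  vc=[]
2: 0x4c (blk 4, set 0) → MISS  vc=[12]
3: 0xcc (blk 12, set 0) → VC-HIT  vc=[4]
4: 0xc7 (blk 12, set 0) → L1-HIT  vc=[4]
5: 0xce (blk 12, set 0) → L1-HIT  vc=[4]
6: 0xc3 (blk 12, set 0) → L1-HIT  vc=[4]
7: 0x4a (blk 4, set 0) → VC-HIT  vc=[12]

MISSES = 2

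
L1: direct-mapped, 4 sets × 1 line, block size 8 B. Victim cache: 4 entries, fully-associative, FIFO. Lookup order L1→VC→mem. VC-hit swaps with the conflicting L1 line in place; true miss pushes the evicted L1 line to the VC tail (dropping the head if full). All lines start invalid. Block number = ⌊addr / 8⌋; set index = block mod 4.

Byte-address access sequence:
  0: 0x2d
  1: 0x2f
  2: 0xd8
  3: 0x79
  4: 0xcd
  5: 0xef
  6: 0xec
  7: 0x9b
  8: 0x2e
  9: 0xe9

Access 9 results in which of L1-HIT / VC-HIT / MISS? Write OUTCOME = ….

  [0] addr=0x2d blk=5 s=1: MISS | VC []
  [1] addr=0x2f blk=5 s=1: L1-HIT | VC []
  [2] addr=0xd8 blk=27 s=3: MISS | VC []
  [3] addr=0x79 blk=15 s=3: MISS | VC [27]
  [4] addr=0xcd blk=25 s=1: MISS | VC [27, 5]
  [5] addr=0xef blk=29 s=1: MISS | VC [27, 5, 25]
  [6] addr=0xec blk=29 s=1: L1-HIT | VC [27, 5, 25]
  [7] addr=0x9b blk=19 s=3: MISS | VC [27, 5, 25, 15]
  [8] addr=0x2e blk=5 s=1: VC-HIT | VC [27, 29, 25, 15]
  [9] addr=0xe9 blk=29 s=1: VC-HIT | VC [27, 5, 25, 15]

OUTCOME = VC-HIT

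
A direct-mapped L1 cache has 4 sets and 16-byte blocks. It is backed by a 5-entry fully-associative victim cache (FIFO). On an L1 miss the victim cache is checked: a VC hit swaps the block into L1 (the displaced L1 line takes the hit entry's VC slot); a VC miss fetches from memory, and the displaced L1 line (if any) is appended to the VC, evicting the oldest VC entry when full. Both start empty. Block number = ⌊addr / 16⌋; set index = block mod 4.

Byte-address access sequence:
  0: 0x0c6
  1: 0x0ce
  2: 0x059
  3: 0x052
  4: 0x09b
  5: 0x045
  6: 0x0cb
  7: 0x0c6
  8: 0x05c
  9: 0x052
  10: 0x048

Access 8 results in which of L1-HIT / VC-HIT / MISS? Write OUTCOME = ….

#0 0xc6→b12/s0 MISS; vc=[]
#1 0xce→b12/s0 L1-HIT; vc=[]
#2 0x59→b5/s1 MISS; vc=[]
#3 0x52→b5/s1 L1-HIT; vc=[]
#4 0x9b→b9/s1 MISS; vc=[5]
#5 0x45→b4/s0 MISS; vc=[5,12]
#6 0xcb→b12/s0 VC-HIT; vc=[5,4]
#7 0xc6→b12/s0 L1-HIT; vc=[5,4]
#8 0x5c→b5/s1 VC-HIT; vc=[9,4]
#9 0x52→b5/s1 L1-HIT; vc=[9,4]
#10 0x48→b4/s0 VC-HIT; vc=[9,12]

OUTCOME = VC-HIT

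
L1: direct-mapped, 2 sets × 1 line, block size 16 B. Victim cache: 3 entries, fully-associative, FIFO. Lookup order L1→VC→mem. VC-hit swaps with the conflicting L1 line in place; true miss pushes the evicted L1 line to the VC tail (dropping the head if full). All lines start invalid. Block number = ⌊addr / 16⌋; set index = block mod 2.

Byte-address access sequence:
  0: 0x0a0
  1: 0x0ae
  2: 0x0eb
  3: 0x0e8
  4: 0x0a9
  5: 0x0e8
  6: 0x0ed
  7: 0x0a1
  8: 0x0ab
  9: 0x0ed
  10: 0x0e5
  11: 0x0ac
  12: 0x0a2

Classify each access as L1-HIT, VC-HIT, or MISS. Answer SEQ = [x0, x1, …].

SEQ = [MISS, L1-HIT, MISS, L1-HIT, VC-HIT, VC-HIT, L1-HIT, VC-HIT, L1-HIT, VC-HIT, L1-HIT, VC-HIT, L1-HIT]

#0 0xa0→b10/s0 MISS; vc=[]
#1 0xae→b10/s0 L1-HIT; vc=[]
#2 0xeb→b14/s0 MISS; vc=[10]
#3 0xe8→b14/s0 L1-HIT; vc=[10]
#4 0xa9→b10/s0 VC-HIT; vc=[14]
#5 0xe8→b14/s0 VC-HIT; vc=[10]
#6 0xed→b14/s0 L1-HIT; vc=[10]
#7 0xa1→b10/s0 VC-HIT; vc=[14]
#8 0xab→b10/s0 L1-HIT; vc=[14]
#9 0xed→b14/s0 VC-HIT; vc=[10]
#10 0xe5→b14/s0 L1-HIT; vc=[10]
#11 0xac→b10/s0 VC-HIT; vc=[14]
#12 0xa2→b10/s0 L1-HIT; vc=[14]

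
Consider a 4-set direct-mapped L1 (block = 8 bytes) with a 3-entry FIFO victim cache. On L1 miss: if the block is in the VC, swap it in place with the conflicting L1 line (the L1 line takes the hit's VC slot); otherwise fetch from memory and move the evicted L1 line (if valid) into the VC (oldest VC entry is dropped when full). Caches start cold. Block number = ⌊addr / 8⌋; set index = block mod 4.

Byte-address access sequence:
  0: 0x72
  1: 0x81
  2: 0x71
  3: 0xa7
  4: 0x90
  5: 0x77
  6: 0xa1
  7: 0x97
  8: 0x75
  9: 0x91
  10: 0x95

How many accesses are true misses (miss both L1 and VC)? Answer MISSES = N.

#0 0x72→b14/s2 MISS; vc=[]
#1 0x81→b16/s0 MISS; vc=[]
#2 0x71→b14/s2 L1-HIT; vc=[]
#3 0xa7→b20/s0 MISS; vc=[16]
#4 0x90→b18/s2 MISS; vc=[16,14]
#5 0x77→b14/s2 VC-HIT; vc=[16,18]
#6 0xa1→b20/s0 L1-HIT; vc=[16,18]
#7 0x97→b18/s2 VC-HIT; vc=[16,14]
#8 0x75→b14/s2 VC-HIT; vc=[16,18]
#9 0x91→b18/s2 VC-HIT; vc=[16,14]
#10 0x95→b18/s2 L1-HIT; vc=[16,14]

MISSES = 4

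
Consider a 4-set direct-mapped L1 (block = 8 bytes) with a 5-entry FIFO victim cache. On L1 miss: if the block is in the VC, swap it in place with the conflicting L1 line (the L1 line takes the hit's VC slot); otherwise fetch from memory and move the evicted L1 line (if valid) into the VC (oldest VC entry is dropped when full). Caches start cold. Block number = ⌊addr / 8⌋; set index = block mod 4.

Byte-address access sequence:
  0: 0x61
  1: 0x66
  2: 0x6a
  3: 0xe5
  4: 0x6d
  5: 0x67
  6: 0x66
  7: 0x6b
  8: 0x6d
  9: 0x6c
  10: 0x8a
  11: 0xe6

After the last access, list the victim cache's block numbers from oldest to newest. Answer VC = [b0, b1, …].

  [0] addr=0x61 blk=12 s=0: MISS | VC []
  [1] addr=0x66 blk=12 s=0: L1-HIT | VC []
  [2] addr=0x6a blk=13 s=1: MISS | VC []
  [3] addr=0xe5 blk=28 s=0: MISS | VC [12]
  [4] addr=0x6d blk=13 s=1: L1-HIT | VC [12]
  [5] addr=0x67 blk=12 s=0: VC-HIT | VC [28]
  [6] addr=0x66 blk=12 s=0: L1-HIT | VC [28]
  [7] addr=0x6b blk=13 s=1: L1-HIT | VC [28]
  [8] addr=0x6d blk=13 s=1: L1-HIT | VC [28]
  [9] addr=0x6c blk=13 s=1: L1-HIT | VC [28]
  [10] addr=0x8a blk=17 s=1: MISS | VC [28, 13]
  [11] addr=0xe6 blk=28 s=0: VC-HIT | VC [12, 13]

VC = [12, 13]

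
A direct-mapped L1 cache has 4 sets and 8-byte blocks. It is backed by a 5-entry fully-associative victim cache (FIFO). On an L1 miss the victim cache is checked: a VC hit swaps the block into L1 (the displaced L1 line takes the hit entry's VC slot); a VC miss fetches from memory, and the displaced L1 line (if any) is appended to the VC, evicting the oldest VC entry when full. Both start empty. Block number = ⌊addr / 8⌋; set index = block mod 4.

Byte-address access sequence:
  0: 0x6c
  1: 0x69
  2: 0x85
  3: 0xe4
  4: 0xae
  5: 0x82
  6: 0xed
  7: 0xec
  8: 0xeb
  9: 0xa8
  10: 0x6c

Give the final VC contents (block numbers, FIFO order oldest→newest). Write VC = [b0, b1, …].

#0 0x6c→b13/s1 MISS; vc=[]
#1 0x69→b13/s1 L1-HIT; vc=[]
#2 0x85→b16/s0 MISS; vc=[]
#3 0xe4→b28/s0 MISS; vc=[16]
#4 0xae→b21/s1 MISS; vc=[16,13]
#5 0x82→b16/s0 VC-HIT; vc=[28,13]
#6 0xed→b29/s1 MISS; vc=[28,13,21]
#7 0xec→b29/s1 L1-HIT; vc=[28,13,21]
#8 0xeb→b29/s1 L1-HIT; vc=[28,13,21]
#9 0xa8→b21/s1 VC-HIT; vc=[28,13,29]
#10 0x6c→b13/s1 VC-HIT; vc=[28,21,29]

VC = [28, 21, 29]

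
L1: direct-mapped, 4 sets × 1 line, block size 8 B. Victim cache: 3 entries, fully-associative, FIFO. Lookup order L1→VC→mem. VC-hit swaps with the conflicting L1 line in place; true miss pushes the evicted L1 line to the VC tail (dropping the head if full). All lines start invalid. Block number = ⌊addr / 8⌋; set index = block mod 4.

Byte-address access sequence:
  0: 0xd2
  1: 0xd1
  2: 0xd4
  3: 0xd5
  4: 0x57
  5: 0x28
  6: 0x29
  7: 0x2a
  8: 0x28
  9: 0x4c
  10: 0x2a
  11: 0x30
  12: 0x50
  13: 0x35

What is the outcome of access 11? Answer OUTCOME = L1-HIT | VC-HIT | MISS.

OUTCOME = MISS

#0 0xd2→b26/s2 MISS; vc=[]
#1 0xd1→b26/s2 L1-HIT; vc=[]
#2 0xd4→b26/s2 L1-HIT; vc=[]
#3 0xd5→b26/s2 L1-HIT; vc=[]
#4 0x57→b10/s2 MISS; vc=[26]
#5 0x28→b5/s1 MISS; vc=[26]
#6 0x29→b5/s1 L1-HIT; vc=[26]
#7 0x2a→b5/s1 L1-HIT; vc=[26]
#8 0x28→b5/s1 L1-HIT; vc=[26]
#9 0x4c→b9/s1 MISS; vc=[26,5]
#10 0x2a→b5/s1 VC-HIT; vc=[26,9]
#11 0x30→b6/s2 MISS; vc=[26,9,10]
#12 0x50→b10/s2 VC-HIT; vc=[26,9,6]
#13 0x35→b6/s2 VC-HIT; vc=[26,9,10]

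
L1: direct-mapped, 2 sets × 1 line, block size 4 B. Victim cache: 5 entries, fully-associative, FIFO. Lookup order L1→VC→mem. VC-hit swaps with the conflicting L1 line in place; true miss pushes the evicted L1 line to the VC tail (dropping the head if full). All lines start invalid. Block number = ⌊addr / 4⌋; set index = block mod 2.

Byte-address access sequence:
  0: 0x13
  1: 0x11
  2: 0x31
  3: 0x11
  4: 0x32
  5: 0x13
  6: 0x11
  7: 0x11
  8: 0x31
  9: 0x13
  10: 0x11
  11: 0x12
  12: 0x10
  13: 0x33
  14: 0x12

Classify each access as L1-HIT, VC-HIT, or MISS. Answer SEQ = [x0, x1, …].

0: 0x13 (blk 4, set 0) → MISS  vc=[]
1: 0x11 (blk 4, set 0) → L1-HIT  vc=[]
2: 0x31 (blk 12, set 0) → MISS  vc=[4]
3: 0x11 (blk 4, set 0) → VC-HIT  vc=[12]
4: 0x32 (blk 12, set 0) → VC-HIT  vc=[4]
5: 0x13 (blk 4, set 0) → VC-HIT  vc=[12]
6: 0x11 (blk 4, set 0) → L1-HIT  vc=[12]
7: 0x11 (blk 4, set 0) → L1-HIT  vc=[12]
8: 0x31 (blk 12, set 0) → VC-HIT  vc=[4]
9: 0x13 (blk 4, set 0) → VC-HIT  vc=[12]
10: 0x11 (blk 4, set 0) → L1-HIT  vc=[12]
11: 0x12 (blk 4, set 0) → L1-HIT  vc=[12]
12: 0x10 (blk 4, set 0) → L1-HIT  vc=[12]
13: 0x33 (blk 12, set 0) → VC-HIT  vc=[4]
14: 0x12 (blk 4, set 0) → VC-HIT  vc=[12]

SEQ = [MISS, L1-HIT, MISS, VC-HIT, VC-HIT, VC-HIT, L1-HIT, L1-HIT, VC-HIT, VC-HIT, L1-HIT, L1-HIT, L1-HIT, VC-HIT, VC-HIT]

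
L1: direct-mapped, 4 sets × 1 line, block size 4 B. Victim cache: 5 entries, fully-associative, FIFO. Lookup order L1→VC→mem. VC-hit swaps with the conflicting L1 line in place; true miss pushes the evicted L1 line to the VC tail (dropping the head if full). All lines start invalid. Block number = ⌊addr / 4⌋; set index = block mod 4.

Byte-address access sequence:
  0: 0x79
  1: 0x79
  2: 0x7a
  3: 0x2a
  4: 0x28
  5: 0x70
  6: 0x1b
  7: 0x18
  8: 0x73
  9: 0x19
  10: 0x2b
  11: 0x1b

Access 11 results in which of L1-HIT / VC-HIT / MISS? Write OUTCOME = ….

0: 0x79 (blk 30, set 2) → MISS  vc=[]
1: 0x79 (blk 30, set 2) → L1-HIT  vc=[]
2: 0x7a (blk 30, set 2) → L1-HIT  vc=[]
3: 0x2a (blk 10, set 2) → MISS  vc=[30]
4: 0x28 (blk 10, set 2) → L1-HIT  vc=[30]
5: 0x70 (blk 28, set 0) → MISS  vc=[30]
6: 0x1b (blk 6, set 2) → MISS  vc=[30, 10]
7: 0x18 (blk 6, set 2) → L1-HIT  vc=[30, 10]
8: 0x73 (blk 28, set 0) → L1-HIT  vc=[30, 10]
9: 0x19 (blk 6, set 2) → L1-HIT  vc=[30, 10]
10: 0x2b (blk 10, set 2) → VC-HIT  vc=[30, 6]
11: 0x1b (blk 6, set 2) → VC-HIT  vc=[30, 10]

OUTCOME = VC-HIT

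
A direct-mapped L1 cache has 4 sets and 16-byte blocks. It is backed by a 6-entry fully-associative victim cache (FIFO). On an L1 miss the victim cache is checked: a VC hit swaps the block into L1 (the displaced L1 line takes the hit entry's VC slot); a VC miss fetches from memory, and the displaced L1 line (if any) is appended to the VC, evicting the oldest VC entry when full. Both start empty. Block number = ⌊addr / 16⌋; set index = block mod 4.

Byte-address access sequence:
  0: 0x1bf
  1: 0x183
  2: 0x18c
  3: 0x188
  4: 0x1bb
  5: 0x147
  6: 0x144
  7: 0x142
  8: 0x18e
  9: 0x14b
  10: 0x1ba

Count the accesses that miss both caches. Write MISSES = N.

  [0] addr=0x1bf blk=27 s=3: MISS | VC []
  [1] addr=0x183 blk=24 s=0: MISS | VC []
  [2] addr=0x18c blk=24 s=0: L1-HIT | VC []
  [3] addr=0x188 blk=24 s=0: L1-HIT | VC []
  [4] addr=0x1bb blk=27 s=3: L1-HIT | VC []
  [5] addr=0x147 blk=20 s=0: MISS | VC [24]
  [6] addr=0x144 blk=20 s=0: L1-HIT | VC [24]
  [7] addr=0x142 blk=20 s=0: L1-HIT | VC [24]
  [8] addr=0x18e blk=24 s=0: VC-HIT | VC [20]
  [9] addr=0x14b blk=20 s=0: VC-HIT | VC [24]
  [10] addr=0x1ba blk=27 s=3: L1-HIT | VC [24]

MISSES = 3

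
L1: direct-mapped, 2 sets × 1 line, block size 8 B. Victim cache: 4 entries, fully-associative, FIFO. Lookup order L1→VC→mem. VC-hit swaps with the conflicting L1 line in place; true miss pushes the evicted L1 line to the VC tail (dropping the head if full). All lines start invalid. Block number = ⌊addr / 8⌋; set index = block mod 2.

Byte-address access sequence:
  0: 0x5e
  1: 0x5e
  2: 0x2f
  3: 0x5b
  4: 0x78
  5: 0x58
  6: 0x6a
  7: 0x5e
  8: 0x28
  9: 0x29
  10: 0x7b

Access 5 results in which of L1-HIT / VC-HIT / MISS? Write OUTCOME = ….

  [0] addr=0x5e blk=11 s=1: MISS | VC []
  [1] addr=0x5e blk=11 s=1: L1-HIT | VC []
  [2] addr=0x2f blk=5 s=1: MISS | VC [11]
  [3] addr=0x5b blk=11 s=1: VC-HIT | VC [5]
  [4] addr=0x78 blk=15 s=1: MISS | VC [5, 11]
  [5] addr=0x58 blk=11 s=1: VC-HIT | VC [5, 15]
  [6] addr=0x6a blk=13 s=1: MISS | VC [5, 15, 11]
  [7] addr=0x5e blk=11 s=1: VC-HIT | VC [5, 15, 13]
  [8] addr=0x28 blk=5 s=1: VC-HIT | VC [11, 15, 13]
  [9] addr=0x29 blk=5 s=1: L1-HIT | VC [11, 15, 13]
  [10] addr=0x7b blk=15 s=1: VC-HIT | VC [11, 5, 13]

OUTCOME = VC-HIT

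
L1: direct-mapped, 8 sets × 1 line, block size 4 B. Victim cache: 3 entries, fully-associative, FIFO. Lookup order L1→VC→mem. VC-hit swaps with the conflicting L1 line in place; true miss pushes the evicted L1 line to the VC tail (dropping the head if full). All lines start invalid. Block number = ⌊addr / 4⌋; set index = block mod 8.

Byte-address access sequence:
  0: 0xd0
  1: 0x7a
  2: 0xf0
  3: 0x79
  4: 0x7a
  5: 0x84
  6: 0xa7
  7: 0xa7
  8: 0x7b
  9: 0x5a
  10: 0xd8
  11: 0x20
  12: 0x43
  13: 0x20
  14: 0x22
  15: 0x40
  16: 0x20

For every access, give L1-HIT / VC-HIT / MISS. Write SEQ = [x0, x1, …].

SEQ = [MISS, MISS, MISS, L1-HIT, L1-HIT, MISS, MISS, L1-HIT, L1-HIT, MISS, MISS, MISS, MISS, VC-HIT, L1-HIT, VC-HIT, VC-HIT]

0: 0xd0 (blk 52, set 4) → MISS  vc=[]
1: 0x7a (blk 30, set 6) → MISS  vc=[]
2: 0xf0 (blk 60, set 4) → MISS  vc=[52]
3: 0x79 (blk 30, set 6) → L1-HIT  vc=[52]
4: 0x7a (blk 30, set 6) → L1-HIT  vc=[52]
5: 0x84 (blk 33, set 1) → MISS  vc=[52]
6: 0xa7 (blk 41, set 1) → MISS  vc=[52, 33]
7: 0xa7 (blk 41, set 1) → L1-HIT  vc=[52, 33]
8: 0x7b (blk 30, set 6) → L1-HIT  vc=[52, 33]
9: 0x5a (blk 22, set 6) → MISS  vc=[52, 33, 30]
10: 0xd8 (blk 54, set 6) → MISS  vc=[33, 30, 22]
11: 0x20 (blk 8, set 0) → MISS  vc=[33, 30, 22]
12: 0x43 (blk 16, set 0) → MISS  vc=[30, 22, 8]
13: 0x20 (blk 8, set 0) → VC-HIT  vc=[30, 22, 16]
14: 0x22 (blk 8, set 0) → L1-HIT  vc=[30, 22, 16]
15: 0x40 (blk 16, set 0) → VC-HIT  vc=[30, 22, 8]
16: 0x20 (blk 8, set 0) → VC-HIT  vc=[30, 22, 16]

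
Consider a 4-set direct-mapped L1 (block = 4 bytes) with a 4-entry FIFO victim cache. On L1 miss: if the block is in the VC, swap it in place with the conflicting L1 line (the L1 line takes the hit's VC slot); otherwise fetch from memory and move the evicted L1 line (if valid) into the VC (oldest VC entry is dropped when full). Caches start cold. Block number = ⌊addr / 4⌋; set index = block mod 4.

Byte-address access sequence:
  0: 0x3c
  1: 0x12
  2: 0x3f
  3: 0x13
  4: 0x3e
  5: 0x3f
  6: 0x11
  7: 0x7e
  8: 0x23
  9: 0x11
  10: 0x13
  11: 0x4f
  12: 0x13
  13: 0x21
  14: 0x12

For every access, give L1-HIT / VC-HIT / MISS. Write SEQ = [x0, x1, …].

SEQ = [MISS, MISS, L1-HIT, L1-HIT, L1-HIT, L1-HIT, L1-HIT, MISS, MISS, VC-HIT, L1-HIT, MISS, L1-HIT, VC-HIT, VC-HIT]

  [0] addr=0x3c blk=15 s=3: MISS | VC []
  [1] addr=0x12 blk=4 s=0: MISS | VC []
  [2] addr=0x3f blk=15 s=3: L1-HIT | VC []
  [3] addr=0x13 blk=4 s=0: L1-HIT | VC []
  [4] addr=0x3e blk=15 s=3: L1-HIT | VC []
  [5] addr=0x3f blk=15 s=3: L1-HIT | VC []
  [6] addr=0x11 blk=4 s=0: L1-HIT | VC []
  [7] addr=0x7e blk=31 s=3: MISS | VC [15]
  [8] addr=0x23 blk=8 s=0: MISS | VC [15, 4]
  [9] addr=0x11 blk=4 s=0: VC-HIT | VC [15, 8]
  [10] addr=0x13 blk=4 s=0: L1-HIT | VC [15, 8]
  [11] addr=0x4f blk=19 s=3: MISS | VC [15, 8, 31]
  [12] addr=0x13 blk=4 s=0: L1-HIT | VC [15, 8, 31]
  [13] addr=0x21 blk=8 s=0: VC-HIT | VC [15, 4, 31]
  [14] addr=0x12 blk=4 s=0: VC-HIT | VC [15, 8, 31]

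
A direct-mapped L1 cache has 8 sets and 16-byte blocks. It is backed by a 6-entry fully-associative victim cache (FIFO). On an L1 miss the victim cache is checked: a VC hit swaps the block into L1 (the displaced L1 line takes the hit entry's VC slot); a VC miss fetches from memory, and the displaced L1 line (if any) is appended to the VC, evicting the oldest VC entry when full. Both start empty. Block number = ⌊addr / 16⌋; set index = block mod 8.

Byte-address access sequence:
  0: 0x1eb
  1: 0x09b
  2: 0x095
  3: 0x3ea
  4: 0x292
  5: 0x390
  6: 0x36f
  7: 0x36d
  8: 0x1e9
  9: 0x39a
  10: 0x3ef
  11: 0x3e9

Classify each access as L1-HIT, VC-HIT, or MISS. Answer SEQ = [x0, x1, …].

#0 0x1eb→b30/s6 MISS; vc=[]
#1 0x9b→b9/s1 MISS; vc=[]
#2 0x95→b9/s1 L1-HIT; vc=[]
#3 0x3ea→b62/s6 MISS; vc=[30]
#4 0x292→b41/s1 MISS; vc=[30,9]
#5 0x390→b57/s1 MISS; vc=[30,9,41]
#6 0x36f→b54/s6 MISS; vc=[30,9,41,62]
#7 0x36d→b54/s6 L1-HIT; vc=[30,9,41,62]
#8 0x1e9→b30/s6 VC-HIT; vc=[54,9,41,62]
#9 0x39a→b57/s1 L1-HIT; vc=[54,9,41,62]
#10 0x3ef→b62/s6 VC-HIT; vc=[54,9,41,30]
#11 0x3e9→b62/s6 L1-HIT; vc=[54,9,41,30]

SEQ = [MISS, MISS, L1-HIT, MISS, MISS, MISS, MISS, L1-HIT, VC-HIT, L1-HIT, VC-HIT, L1-HIT]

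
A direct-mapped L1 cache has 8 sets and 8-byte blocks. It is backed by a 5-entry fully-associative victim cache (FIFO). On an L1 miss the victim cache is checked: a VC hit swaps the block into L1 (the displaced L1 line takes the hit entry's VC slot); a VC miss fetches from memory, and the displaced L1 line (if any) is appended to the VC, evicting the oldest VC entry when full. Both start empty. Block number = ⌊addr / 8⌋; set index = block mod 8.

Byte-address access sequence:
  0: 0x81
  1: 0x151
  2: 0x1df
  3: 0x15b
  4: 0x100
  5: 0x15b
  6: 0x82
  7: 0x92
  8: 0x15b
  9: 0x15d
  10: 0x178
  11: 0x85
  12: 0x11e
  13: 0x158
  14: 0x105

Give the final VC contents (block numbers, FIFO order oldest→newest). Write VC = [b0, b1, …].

VC = [59, 16, 42, 35]

0: 0x81 (blk 16, set 0) → MISS  vc=[]
1: 0x151 (blk 42, set 2) → MISS  vc=[]
2: 0x1df (blk 59, set 3) → MISS  vc=[]
3: 0x15b (blk 43, set 3) → MISS  vc=[59]
4: 0x100 (blk 32, set 0) → MISS  vc=[59, 16]
5: 0x15b (blk 43, set 3) → L1-HIT  vc=[59, 16]
6: 0x82 (blk 16, set 0) → VC-HIT  vc=[59, 32]
7: 0x92 (blk 18, set 2) → MISS  vc=[59, 32, 42]
8: 0x15b (blk 43, set 3) → L1-HIT  vc=[59, 32, 42]
9: 0x15d (blk 43, set 3) → L1-HIT  vc=[59, 32, 42]
10: 0x178 (blk 47, set 7) → MISS  vc=[59, 32, 42]
11: 0x85 (blk 16, set 0) → L1-HIT  vc=[59, 32, 42]
12: 0x11e (blk 35, set 3) → MISS  vc=[59, 32, 42, 43]
13: 0x158 (blk 43, set 3) → VC-HIT  vc=[59, 32, 42, 35]
14: 0x105 (blk 32, set 0) → VC-HIT  vc=[59, 16, 42, 35]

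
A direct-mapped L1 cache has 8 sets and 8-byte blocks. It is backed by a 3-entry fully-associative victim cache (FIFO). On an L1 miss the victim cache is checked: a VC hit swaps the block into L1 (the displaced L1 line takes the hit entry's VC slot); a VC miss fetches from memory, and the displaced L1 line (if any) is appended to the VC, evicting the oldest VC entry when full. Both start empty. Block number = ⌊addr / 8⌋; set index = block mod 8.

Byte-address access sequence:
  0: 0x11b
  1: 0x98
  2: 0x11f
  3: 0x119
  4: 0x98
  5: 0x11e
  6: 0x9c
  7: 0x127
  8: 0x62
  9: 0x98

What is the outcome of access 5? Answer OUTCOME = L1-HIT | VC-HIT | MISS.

  [0] addr=0x11b blk=35 s=3: MISS | VC []
  [1] addr=0x98 blk=19 s=3: MISS | VC [35]
  [2] addr=0x11f blk=35 s=3: VC-HIT | VC [19]
  [3] addr=0x119 blk=35 s=3: L1-HIT | VC [19]
  [4] addr=0x98 blk=19 s=3: VC-HIT | VC [35]
  [5] addr=0x11e blk=35 s=3: VC-HIT | VC [19]
  [6] addr=0x9c blk=19 s=3: VC-HIT | VC [35]
  [7] addr=0x127 blk=36 s=4: MISS | VC [35]
  [8] addr=0x62 blk=12 s=4: MISS | VC [35, 36]
  [9] addr=0x98 blk=19 s=3: L1-HIT | VC [35, 36]

OUTCOME = VC-HIT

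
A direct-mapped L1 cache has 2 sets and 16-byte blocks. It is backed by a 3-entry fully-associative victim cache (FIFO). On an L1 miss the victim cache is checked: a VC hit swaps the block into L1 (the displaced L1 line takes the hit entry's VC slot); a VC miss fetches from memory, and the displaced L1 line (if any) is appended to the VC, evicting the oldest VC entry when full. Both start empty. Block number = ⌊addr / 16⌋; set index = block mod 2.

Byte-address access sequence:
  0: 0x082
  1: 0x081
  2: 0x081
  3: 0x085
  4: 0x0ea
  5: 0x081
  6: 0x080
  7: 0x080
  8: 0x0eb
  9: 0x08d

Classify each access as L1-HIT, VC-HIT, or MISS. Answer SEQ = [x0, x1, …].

SEQ = [MISS, L1-HIT, L1-HIT, L1-HIT, MISS, VC-HIT, L1-HIT, L1-HIT, VC-HIT, VC-HIT]

  [0] addr=0x82 blk=8 s=0: MISS | VC []
  [1] addr=0x81 blk=8 s=0: L1-HIT | VC []
  [2] addr=0x81 blk=8 s=0: L1-HIT | VC []
  [3] addr=0x85 blk=8 s=0: L1-HIT | VC []
  [4] addr=0xea blk=14 s=0: MISS | VC [8]
  [5] addr=0x81 blk=8 s=0: VC-HIT | VC [14]
  [6] addr=0x80 blk=8 s=0: L1-HIT | VC [14]
  [7] addr=0x80 blk=8 s=0: L1-HIT | VC [14]
  [8] addr=0xeb blk=14 s=0: VC-HIT | VC [8]
  [9] addr=0x8d blk=8 s=0: VC-HIT | VC [14]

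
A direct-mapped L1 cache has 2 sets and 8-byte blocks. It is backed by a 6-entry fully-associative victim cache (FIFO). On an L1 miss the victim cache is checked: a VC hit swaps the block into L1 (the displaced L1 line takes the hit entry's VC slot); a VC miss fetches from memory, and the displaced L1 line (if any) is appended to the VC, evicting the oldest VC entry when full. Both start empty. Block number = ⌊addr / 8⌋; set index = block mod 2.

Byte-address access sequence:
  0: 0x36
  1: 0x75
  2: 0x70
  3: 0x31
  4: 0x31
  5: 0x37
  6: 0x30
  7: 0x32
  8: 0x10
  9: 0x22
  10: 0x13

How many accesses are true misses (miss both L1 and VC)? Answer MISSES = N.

MISSES = 4

#0 0x36→b6/s0 MISS; vc=[]
#1 0x75→b14/s0 MISS; vc=[6]
#2 0x70→b14/s0 L1-HIT; vc=[6]
#3 0x31→b6/s0 VC-HIT; vc=[14]
#4 0x31→b6/s0 L1-HIT; vc=[14]
#5 0x37→b6/s0 L1-HIT; vc=[14]
#6 0x30→b6/s0 L1-HIT; vc=[14]
#7 0x32→b6/s0 L1-HIT; vc=[14]
#8 0x10→b2/s0 MISS; vc=[14,6]
#9 0x22→b4/s0 MISS; vc=[14,6,2]
#10 0x13→b2/s0 VC-HIT; vc=[14,6,4]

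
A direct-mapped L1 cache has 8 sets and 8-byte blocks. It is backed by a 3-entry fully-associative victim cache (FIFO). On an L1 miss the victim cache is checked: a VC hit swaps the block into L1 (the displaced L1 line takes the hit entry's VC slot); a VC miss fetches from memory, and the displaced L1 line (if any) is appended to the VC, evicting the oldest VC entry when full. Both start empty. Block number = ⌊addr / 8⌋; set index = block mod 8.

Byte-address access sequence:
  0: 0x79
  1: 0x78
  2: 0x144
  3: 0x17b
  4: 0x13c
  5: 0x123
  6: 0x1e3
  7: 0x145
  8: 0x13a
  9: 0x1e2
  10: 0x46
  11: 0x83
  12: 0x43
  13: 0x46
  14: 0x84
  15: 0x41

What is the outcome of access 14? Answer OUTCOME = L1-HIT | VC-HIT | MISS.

OUTCOME = VC-HIT

0: 0x79 (blk 15, set 7) → MISS  vc=[]
1: 0x78 (blk 15, set 7) → L1-HIT  vc=[]
2: 0x144 (blk 40, set 0) → MISS  vc=[]
3: 0x17b (blk 47, set 7) → MISS  vc=[15]
4: 0x13c (blk 39, set 7) → MISS  vc=[15, 47]
5: 0x123 (blk 36, set 4) → MISS  vc=[15, 47]
6: 0x1e3 (blk 60, set 4) → MISS  vc=[15, 47, 36]
7: 0x145 (blk 40, set 0) → L1-HIT  vc=[15, 47, 36]
8: 0x13a (blk 39, set 7) → L1-HIT  vc=[15, 47, 36]
9: 0x1e2 (blk 60, set 4) → L1-HIT  vc=[15, 47, 36]
10: 0x46 (blk 8, set 0) → MISS  vc=[47, 36, 40]
11: 0x83 (blk 16, set 0) → MISS  vc=[36, 40, 8]
12: 0x43 (blk 8, set 0) → VC-HIT  vc=[36, 40, 16]
13: 0x46 (blk 8, set 0) → L1-HIT  vc=[36, 40, 16]
14: 0x84 (blk 16, set 0) → VC-HIT  vc=[36, 40, 8]
15: 0x41 (blk 8, set 0) → VC-HIT  vc=[36, 40, 16]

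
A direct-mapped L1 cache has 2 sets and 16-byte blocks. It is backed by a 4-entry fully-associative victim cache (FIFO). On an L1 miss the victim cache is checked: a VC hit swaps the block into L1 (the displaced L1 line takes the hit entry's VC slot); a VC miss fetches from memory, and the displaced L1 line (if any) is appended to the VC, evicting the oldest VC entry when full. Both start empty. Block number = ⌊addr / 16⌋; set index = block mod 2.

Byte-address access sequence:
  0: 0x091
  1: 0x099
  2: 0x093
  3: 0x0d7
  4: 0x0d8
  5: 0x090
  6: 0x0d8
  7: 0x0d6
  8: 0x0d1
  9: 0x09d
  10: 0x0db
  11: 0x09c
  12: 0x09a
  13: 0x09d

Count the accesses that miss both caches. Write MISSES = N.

MISSES = 2

#0 0x91→b9/s1 MISS; vc=[]
#1 0x99→b9/s1 L1-HIT; vc=[]
#2 0x93→b9/s1 L1-HIT; vc=[]
#3 0xd7→b13/s1 MISS; vc=[9]
#4 0xd8→b13/s1 L1-HIT; vc=[9]
#5 0x90→b9/s1 VC-HIT; vc=[13]
#6 0xd8→b13/s1 VC-HIT; vc=[9]
#7 0xd6→b13/s1 L1-HIT; vc=[9]
#8 0xd1→b13/s1 L1-HIT; vc=[9]
#9 0x9d→b9/s1 VC-HIT; vc=[13]
#10 0xdb→b13/s1 VC-HIT; vc=[9]
#11 0x9c→b9/s1 VC-HIT; vc=[13]
#12 0x9a→b9/s1 L1-HIT; vc=[13]
#13 0x9d→b9/s1 L1-HIT; vc=[13]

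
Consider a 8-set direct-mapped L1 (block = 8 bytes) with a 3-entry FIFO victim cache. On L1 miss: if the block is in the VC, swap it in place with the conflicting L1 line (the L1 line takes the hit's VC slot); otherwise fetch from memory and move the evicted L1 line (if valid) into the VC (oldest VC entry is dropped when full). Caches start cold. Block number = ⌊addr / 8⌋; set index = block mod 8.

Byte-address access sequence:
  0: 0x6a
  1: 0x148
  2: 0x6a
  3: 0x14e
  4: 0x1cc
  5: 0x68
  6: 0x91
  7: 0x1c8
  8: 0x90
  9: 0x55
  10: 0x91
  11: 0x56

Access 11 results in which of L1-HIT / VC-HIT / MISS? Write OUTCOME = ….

0: 0x6a (blk 13, set 5) → MISS  vc=[]
1: 0x148 (blk 41, set 1) → MISS  vc=[]
2: 0x6a (blk 13, set 5) → L1-HIT  vc=[]
3: 0x14e (blk 41, set 1) → L1-HIT  vc=[]
4: 0x1cc (blk 57, set 1) → MISS  vc=[41]
5: 0x68 (blk 13, set 5) → L1-HIT  vc=[41]
6: 0x91 (blk 18, set 2) → MISS  vc=[41]
7: 0x1c8 (blk 57, set 1) → L1-HIT  vc=[41]
8: 0x90 (blk 18, set 2) → L1-HIT  vc=[41]
9: 0x55 (blk 10, set 2) → MISS  vc=[41, 18]
10: 0x91 (blk 18, set 2) → VC-HIT  vc=[41, 10]
11: 0x56 (blk 10, set 2) → VC-HIT  vc=[41, 18]

OUTCOME = VC-HIT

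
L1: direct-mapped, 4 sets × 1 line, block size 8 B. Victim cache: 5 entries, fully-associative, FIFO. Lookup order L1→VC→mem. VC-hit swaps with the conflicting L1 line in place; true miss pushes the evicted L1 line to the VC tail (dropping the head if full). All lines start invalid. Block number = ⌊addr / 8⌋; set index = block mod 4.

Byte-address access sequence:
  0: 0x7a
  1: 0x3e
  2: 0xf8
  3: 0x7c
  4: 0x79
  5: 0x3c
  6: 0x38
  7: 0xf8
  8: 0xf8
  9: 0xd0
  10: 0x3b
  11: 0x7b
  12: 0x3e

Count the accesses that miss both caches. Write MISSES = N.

MISSES = 4

0: 0x7a (blk 15, set 3) → MISS  vc=[]
1: 0x3e (blk 7, set 3) → MISS  vc=[15]
2: 0xf8 (blk 31, set 3) → MISS  vc=[15, 7]
3: 0x7c (blk 15, set 3) → VC-HIT  vc=[31, 7]
4: 0x79 (blk 15, set 3) → L1-HIT  vc=[31, 7]
5: 0x3c (blk 7, set 3) → VC-HIT  vc=[31, 15]
6: 0x38 (blk 7, set 3) → L1-HIT  vc=[31, 15]
7: 0xf8 (blk 31, set 3) → VC-HIT  vc=[7, 15]
8: 0xf8 (blk 31, set 3) → L1-HIT  vc=[7, 15]
9: 0xd0 (blk 26, set 2) → MISS  vc=[7, 15]
10: 0x3b (blk 7, set 3) → VC-HIT  vc=[31, 15]
11: 0x7b (blk 15, set 3) → VC-HIT  vc=[31, 7]
12: 0x3e (blk 7, set 3) → VC-HIT  vc=[31, 15]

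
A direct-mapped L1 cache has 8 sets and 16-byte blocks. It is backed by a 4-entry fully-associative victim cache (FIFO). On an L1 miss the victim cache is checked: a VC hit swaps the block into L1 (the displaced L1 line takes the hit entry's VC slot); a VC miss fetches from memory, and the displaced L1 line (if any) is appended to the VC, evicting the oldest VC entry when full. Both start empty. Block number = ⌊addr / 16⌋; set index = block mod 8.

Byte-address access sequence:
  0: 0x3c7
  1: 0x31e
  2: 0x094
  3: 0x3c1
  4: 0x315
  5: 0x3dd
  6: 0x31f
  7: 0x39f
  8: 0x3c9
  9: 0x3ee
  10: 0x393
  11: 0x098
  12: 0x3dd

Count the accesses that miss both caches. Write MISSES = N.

  [0] addr=0x3c7 blk=60 s=4: MISS | VC []
  [1] addr=0x31e blk=49 s=1: MISS | VC []
  [2] addr=0x94 blk=9 s=1: MISS | VC [49]
  [3] addr=0x3c1 blk=60 s=4: L1-HIT | VC [49]
  [4] addr=0x315 blk=49 s=1: VC-HIT | VC [9]
  [5] addr=0x3dd blk=61 s=5: MISS | VC [9]
  [6] addr=0x31f blk=49 s=1: L1-HIT | VC [9]
  [7] addr=0x39f blk=57 s=1: MISS | VC [9, 49]
  [8] addr=0x3c9 blk=60 s=4: L1-HIT | VC [9, 49]
  [9] addr=0x3ee blk=62 s=6: MISS | VC [9, 49]
  [10] addr=0x393 blk=57 s=1: L1-HIT | VC [9, 49]
  [11] addr=0x98 blk=9 s=1: VC-HIT | VC [57, 49]
  [12] addr=0x3dd blk=61 s=5: L1-HIT | VC [57, 49]

MISSES = 6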